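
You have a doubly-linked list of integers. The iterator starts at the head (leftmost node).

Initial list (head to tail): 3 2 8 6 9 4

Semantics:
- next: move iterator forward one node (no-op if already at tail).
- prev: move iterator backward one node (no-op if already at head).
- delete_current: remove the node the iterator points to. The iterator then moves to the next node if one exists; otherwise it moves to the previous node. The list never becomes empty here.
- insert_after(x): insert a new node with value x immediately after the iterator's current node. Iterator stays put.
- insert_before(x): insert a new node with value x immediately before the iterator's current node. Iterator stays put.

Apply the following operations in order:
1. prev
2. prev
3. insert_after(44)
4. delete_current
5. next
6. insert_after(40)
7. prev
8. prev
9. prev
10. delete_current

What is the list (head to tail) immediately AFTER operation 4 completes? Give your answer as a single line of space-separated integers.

Answer: 44 2 8 6 9 4

Derivation:
After 1 (prev): list=[3, 2, 8, 6, 9, 4] cursor@3
After 2 (prev): list=[3, 2, 8, 6, 9, 4] cursor@3
After 3 (insert_after(44)): list=[3, 44, 2, 8, 6, 9, 4] cursor@3
After 4 (delete_current): list=[44, 2, 8, 6, 9, 4] cursor@44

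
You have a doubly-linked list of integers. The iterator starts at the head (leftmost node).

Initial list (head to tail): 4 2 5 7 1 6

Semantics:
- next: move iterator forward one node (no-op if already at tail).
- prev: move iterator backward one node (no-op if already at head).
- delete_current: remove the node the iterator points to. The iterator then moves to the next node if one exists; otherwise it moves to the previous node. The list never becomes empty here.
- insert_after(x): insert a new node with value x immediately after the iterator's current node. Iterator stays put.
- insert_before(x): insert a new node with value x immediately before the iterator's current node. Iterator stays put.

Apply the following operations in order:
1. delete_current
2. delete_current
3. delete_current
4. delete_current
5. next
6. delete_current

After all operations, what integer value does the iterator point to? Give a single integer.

Answer: 1

Derivation:
After 1 (delete_current): list=[2, 5, 7, 1, 6] cursor@2
After 2 (delete_current): list=[5, 7, 1, 6] cursor@5
After 3 (delete_current): list=[7, 1, 6] cursor@7
After 4 (delete_current): list=[1, 6] cursor@1
After 5 (next): list=[1, 6] cursor@6
After 6 (delete_current): list=[1] cursor@1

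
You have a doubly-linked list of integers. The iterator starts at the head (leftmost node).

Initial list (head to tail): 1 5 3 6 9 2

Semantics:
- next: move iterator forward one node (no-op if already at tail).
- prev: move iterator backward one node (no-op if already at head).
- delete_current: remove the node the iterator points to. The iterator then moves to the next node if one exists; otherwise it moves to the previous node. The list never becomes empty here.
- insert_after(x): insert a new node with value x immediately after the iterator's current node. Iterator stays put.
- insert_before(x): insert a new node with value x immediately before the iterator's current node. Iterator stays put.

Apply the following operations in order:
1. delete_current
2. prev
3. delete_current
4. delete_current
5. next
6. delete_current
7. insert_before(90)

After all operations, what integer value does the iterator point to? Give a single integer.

After 1 (delete_current): list=[5, 3, 6, 9, 2] cursor@5
After 2 (prev): list=[5, 3, 6, 9, 2] cursor@5
After 3 (delete_current): list=[3, 6, 9, 2] cursor@3
After 4 (delete_current): list=[6, 9, 2] cursor@6
After 5 (next): list=[6, 9, 2] cursor@9
After 6 (delete_current): list=[6, 2] cursor@2
After 7 (insert_before(90)): list=[6, 90, 2] cursor@2

Answer: 2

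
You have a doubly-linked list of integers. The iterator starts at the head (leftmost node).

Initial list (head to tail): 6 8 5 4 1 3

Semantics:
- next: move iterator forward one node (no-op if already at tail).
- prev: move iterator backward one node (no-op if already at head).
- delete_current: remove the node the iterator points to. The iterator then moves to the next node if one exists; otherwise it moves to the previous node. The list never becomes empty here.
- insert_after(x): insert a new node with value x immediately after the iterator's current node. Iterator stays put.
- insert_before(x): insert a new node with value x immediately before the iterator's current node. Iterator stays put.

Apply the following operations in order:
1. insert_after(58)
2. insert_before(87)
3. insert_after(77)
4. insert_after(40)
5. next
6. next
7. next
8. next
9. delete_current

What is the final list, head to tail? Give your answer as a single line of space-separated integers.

Answer: 87 6 40 77 58 5 4 1 3

Derivation:
After 1 (insert_after(58)): list=[6, 58, 8, 5, 4, 1, 3] cursor@6
After 2 (insert_before(87)): list=[87, 6, 58, 8, 5, 4, 1, 3] cursor@6
After 3 (insert_after(77)): list=[87, 6, 77, 58, 8, 5, 4, 1, 3] cursor@6
After 4 (insert_after(40)): list=[87, 6, 40, 77, 58, 8, 5, 4, 1, 3] cursor@6
After 5 (next): list=[87, 6, 40, 77, 58, 8, 5, 4, 1, 3] cursor@40
After 6 (next): list=[87, 6, 40, 77, 58, 8, 5, 4, 1, 3] cursor@77
After 7 (next): list=[87, 6, 40, 77, 58, 8, 5, 4, 1, 3] cursor@58
After 8 (next): list=[87, 6, 40, 77, 58, 8, 5, 4, 1, 3] cursor@8
After 9 (delete_current): list=[87, 6, 40, 77, 58, 5, 4, 1, 3] cursor@5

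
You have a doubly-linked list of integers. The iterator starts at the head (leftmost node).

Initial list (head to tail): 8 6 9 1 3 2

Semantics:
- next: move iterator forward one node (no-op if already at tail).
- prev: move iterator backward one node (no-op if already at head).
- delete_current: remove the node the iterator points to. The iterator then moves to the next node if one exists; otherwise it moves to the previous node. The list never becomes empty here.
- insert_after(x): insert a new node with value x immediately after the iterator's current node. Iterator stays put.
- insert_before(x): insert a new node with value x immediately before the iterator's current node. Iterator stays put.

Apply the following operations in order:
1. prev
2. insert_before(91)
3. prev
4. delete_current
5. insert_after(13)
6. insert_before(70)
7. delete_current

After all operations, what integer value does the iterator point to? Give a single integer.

Answer: 13

Derivation:
After 1 (prev): list=[8, 6, 9, 1, 3, 2] cursor@8
After 2 (insert_before(91)): list=[91, 8, 6, 9, 1, 3, 2] cursor@8
After 3 (prev): list=[91, 8, 6, 9, 1, 3, 2] cursor@91
After 4 (delete_current): list=[8, 6, 9, 1, 3, 2] cursor@8
After 5 (insert_after(13)): list=[8, 13, 6, 9, 1, 3, 2] cursor@8
After 6 (insert_before(70)): list=[70, 8, 13, 6, 9, 1, 3, 2] cursor@8
After 7 (delete_current): list=[70, 13, 6, 9, 1, 3, 2] cursor@13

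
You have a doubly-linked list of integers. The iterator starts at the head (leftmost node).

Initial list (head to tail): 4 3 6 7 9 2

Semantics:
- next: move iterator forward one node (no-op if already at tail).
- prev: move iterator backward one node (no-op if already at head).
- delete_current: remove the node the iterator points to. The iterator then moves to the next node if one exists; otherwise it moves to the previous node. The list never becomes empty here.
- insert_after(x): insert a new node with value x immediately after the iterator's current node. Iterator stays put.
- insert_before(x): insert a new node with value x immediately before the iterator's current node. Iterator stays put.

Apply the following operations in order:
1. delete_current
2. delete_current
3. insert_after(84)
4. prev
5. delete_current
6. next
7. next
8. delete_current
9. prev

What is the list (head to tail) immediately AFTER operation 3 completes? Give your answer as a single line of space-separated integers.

Answer: 6 84 7 9 2

Derivation:
After 1 (delete_current): list=[3, 6, 7, 9, 2] cursor@3
After 2 (delete_current): list=[6, 7, 9, 2] cursor@6
After 3 (insert_after(84)): list=[6, 84, 7, 9, 2] cursor@6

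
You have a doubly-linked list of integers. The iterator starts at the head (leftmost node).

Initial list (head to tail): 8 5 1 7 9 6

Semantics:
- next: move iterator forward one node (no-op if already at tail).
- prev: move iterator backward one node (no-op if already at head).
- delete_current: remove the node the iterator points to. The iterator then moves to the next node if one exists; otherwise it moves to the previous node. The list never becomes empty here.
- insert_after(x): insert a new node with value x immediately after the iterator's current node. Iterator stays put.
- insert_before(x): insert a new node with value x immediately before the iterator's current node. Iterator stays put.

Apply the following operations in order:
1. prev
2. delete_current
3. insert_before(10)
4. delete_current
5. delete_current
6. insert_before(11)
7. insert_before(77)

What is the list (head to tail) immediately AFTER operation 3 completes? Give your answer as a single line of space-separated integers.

After 1 (prev): list=[8, 5, 1, 7, 9, 6] cursor@8
After 2 (delete_current): list=[5, 1, 7, 9, 6] cursor@5
After 3 (insert_before(10)): list=[10, 5, 1, 7, 9, 6] cursor@5

Answer: 10 5 1 7 9 6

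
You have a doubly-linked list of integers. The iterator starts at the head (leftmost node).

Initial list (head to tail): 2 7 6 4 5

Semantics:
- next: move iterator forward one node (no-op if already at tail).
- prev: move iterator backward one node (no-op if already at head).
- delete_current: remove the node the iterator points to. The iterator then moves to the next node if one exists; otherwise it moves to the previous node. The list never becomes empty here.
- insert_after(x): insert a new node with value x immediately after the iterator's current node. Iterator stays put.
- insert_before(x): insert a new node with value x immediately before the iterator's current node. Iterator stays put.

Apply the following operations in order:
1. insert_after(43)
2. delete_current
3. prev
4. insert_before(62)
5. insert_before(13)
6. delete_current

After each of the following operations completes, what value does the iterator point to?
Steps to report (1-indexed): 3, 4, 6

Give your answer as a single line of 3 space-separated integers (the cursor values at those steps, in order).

Answer: 43 43 7

Derivation:
After 1 (insert_after(43)): list=[2, 43, 7, 6, 4, 5] cursor@2
After 2 (delete_current): list=[43, 7, 6, 4, 5] cursor@43
After 3 (prev): list=[43, 7, 6, 4, 5] cursor@43
After 4 (insert_before(62)): list=[62, 43, 7, 6, 4, 5] cursor@43
After 5 (insert_before(13)): list=[62, 13, 43, 7, 6, 4, 5] cursor@43
After 6 (delete_current): list=[62, 13, 7, 6, 4, 5] cursor@7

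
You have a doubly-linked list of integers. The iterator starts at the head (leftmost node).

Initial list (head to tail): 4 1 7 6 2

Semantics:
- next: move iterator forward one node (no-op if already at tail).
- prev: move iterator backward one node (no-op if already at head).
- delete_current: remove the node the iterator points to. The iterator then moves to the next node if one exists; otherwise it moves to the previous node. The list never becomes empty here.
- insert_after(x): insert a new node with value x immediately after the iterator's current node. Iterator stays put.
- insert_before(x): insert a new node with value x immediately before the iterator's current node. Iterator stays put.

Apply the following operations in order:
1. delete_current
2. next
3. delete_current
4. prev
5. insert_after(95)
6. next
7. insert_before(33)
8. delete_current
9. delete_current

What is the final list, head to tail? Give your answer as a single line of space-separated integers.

Answer: 1 33 2

Derivation:
After 1 (delete_current): list=[1, 7, 6, 2] cursor@1
After 2 (next): list=[1, 7, 6, 2] cursor@7
After 3 (delete_current): list=[1, 6, 2] cursor@6
After 4 (prev): list=[1, 6, 2] cursor@1
After 5 (insert_after(95)): list=[1, 95, 6, 2] cursor@1
After 6 (next): list=[1, 95, 6, 2] cursor@95
After 7 (insert_before(33)): list=[1, 33, 95, 6, 2] cursor@95
After 8 (delete_current): list=[1, 33, 6, 2] cursor@6
After 9 (delete_current): list=[1, 33, 2] cursor@2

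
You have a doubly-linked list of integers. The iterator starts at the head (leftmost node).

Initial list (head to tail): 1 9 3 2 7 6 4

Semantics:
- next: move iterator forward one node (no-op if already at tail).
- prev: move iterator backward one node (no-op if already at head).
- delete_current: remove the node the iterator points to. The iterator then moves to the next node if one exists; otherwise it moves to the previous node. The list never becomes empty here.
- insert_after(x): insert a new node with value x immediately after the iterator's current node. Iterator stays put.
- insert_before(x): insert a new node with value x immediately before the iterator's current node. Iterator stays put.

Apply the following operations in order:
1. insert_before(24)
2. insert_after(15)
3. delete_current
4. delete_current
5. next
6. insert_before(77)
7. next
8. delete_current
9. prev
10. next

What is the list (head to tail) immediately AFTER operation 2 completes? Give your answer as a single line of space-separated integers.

Answer: 24 1 15 9 3 2 7 6 4

Derivation:
After 1 (insert_before(24)): list=[24, 1, 9, 3, 2, 7, 6, 4] cursor@1
After 2 (insert_after(15)): list=[24, 1, 15, 9, 3, 2, 7, 6, 4] cursor@1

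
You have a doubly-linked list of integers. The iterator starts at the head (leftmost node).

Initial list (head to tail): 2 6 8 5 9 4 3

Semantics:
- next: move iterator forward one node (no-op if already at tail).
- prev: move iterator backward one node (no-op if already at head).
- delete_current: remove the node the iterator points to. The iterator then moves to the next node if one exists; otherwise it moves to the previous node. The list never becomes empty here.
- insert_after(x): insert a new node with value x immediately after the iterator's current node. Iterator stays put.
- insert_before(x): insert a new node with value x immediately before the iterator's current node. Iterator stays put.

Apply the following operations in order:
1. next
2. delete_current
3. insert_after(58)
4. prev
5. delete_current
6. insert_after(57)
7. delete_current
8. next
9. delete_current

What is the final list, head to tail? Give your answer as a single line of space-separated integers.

After 1 (next): list=[2, 6, 8, 5, 9, 4, 3] cursor@6
After 2 (delete_current): list=[2, 8, 5, 9, 4, 3] cursor@8
After 3 (insert_after(58)): list=[2, 8, 58, 5, 9, 4, 3] cursor@8
After 4 (prev): list=[2, 8, 58, 5, 9, 4, 3] cursor@2
After 5 (delete_current): list=[8, 58, 5, 9, 4, 3] cursor@8
After 6 (insert_after(57)): list=[8, 57, 58, 5, 9, 4, 3] cursor@8
After 7 (delete_current): list=[57, 58, 5, 9, 4, 3] cursor@57
After 8 (next): list=[57, 58, 5, 9, 4, 3] cursor@58
After 9 (delete_current): list=[57, 5, 9, 4, 3] cursor@5

Answer: 57 5 9 4 3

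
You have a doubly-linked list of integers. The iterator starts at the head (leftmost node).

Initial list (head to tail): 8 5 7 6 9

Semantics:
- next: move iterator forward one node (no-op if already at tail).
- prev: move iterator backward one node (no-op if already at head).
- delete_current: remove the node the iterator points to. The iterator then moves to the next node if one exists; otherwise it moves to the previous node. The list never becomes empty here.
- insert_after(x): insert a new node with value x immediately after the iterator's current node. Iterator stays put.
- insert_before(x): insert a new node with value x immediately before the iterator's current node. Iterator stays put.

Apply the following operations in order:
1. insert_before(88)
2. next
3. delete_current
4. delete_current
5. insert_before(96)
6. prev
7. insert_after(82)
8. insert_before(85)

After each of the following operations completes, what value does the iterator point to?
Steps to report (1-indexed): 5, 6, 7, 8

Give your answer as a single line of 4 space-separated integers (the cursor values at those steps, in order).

After 1 (insert_before(88)): list=[88, 8, 5, 7, 6, 9] cursor@8
After 2 (next): list=[88, 8, 5, 7, 6, 9] cursor@5
After 3 (delete_current): list=[88, 8, 7, 6, 9] cursor@7
After 4 (delete_current): list=[88, 8, 6, 9] cursor@6
After 5 (insert_before(96)): list=[88, 8, 96, 6, 9] cursor@6
After 6 (prev): list=[88, 8, 96, 6, 9] cursor@96
After 7 (insert_after(82)): list=[88, 8, 96, 82, 6, 9] cursor@96
After 8 (insert_before(85)): list=[88, 8, 85, 96, 82, 6, 9] cursor@96

Answer: 6 96 96 96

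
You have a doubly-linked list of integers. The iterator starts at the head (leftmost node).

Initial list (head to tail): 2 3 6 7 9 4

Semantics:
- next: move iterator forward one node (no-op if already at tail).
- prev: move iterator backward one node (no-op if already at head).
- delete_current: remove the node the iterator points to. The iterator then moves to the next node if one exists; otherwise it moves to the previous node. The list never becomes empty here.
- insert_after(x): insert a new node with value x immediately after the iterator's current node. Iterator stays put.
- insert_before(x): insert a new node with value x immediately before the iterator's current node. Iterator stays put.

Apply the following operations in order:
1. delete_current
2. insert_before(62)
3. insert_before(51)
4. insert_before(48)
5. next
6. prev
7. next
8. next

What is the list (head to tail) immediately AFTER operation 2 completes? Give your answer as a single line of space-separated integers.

After 1 (delete_current): list=[3, 6, 7, 9, 4] cursor@3
After 2 (insert_before(62)): list=[62, 3, 6, 7, 9, 4] cursor@3

Answer: 62 3 6 7 9 4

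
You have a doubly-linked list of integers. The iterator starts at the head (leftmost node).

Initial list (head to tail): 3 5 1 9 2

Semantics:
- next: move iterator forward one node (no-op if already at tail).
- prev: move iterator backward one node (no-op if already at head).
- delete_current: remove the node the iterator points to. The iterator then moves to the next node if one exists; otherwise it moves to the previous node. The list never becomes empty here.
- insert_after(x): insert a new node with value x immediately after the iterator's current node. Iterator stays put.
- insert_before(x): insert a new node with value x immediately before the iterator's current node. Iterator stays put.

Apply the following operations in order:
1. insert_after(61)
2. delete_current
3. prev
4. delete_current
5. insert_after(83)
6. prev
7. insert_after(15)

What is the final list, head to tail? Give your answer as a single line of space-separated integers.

Answer: 5 15 83 1 9 2

Derivation:
After 1 (insert_after(61)): list=[3, 61, 5, 1, 9, 2] cursor@3
After 2 (delete_current): list=[61, 5, 1, 9, 2] cursor@61
After 3 (prev): list=[61, 5, 1, 9, 2] cursor@61
After 4 (delete_current): list=[5, 1, 9, 2] cursor@5
After 5 (insert_after(83)): list=[5, 83, 1, 9, 2] cursor@5
After 6 (prev): list=[5, 83, 1, 9, 2] cursor@5
After 7 (insert_after(15)): list=[5, 15, 83, 1, 9, 2] cursor@5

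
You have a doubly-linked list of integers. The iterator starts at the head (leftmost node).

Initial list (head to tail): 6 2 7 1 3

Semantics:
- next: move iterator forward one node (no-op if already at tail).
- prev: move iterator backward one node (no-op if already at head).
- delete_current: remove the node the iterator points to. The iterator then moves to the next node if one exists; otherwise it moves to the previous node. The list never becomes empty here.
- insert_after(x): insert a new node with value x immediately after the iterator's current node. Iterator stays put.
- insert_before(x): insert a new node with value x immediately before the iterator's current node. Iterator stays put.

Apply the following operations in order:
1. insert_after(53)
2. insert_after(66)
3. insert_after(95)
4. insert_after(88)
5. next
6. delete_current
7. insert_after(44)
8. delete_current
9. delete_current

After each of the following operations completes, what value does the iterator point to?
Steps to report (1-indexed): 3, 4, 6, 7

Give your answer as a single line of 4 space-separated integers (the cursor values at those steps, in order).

After 1 (insert_after(53)): list=[6, 53, 2, 7, 1, 3] cursor@6
After 2 (insert_after(66)): list=[6, 66, 53, 2, 7, 1, 3] cursor@6
After 3 (insert_after(95)): list=[6, 95, 66, 53, 2, 7, 1, 3] cursor@6
After 4 (insert_after(88)): list=[6, 88, 95, 66, 53, 2, 7, 1, 3] cursor@6
After 5 (next): list=[6, 88, 95, 66, 53, 2, 7, 1, 3] cursor@88
After 6 (delete_current): list=[6, 95, 66, 53, 2, 7, 1, 3] cursor@95
After 7 (insert_after(44)): list=[6, 95, 44, 66, 53, 2, 7, 1, 3] cursor@95
After 8 (delete_current): list=[6, 44, 66, 53, 2, 7, 1, 3] cursor@44
After 9 (delete_current): list=[6, 66, 53, 2, 7, 1, 3] cursor@66

Answer: 6 6 95 95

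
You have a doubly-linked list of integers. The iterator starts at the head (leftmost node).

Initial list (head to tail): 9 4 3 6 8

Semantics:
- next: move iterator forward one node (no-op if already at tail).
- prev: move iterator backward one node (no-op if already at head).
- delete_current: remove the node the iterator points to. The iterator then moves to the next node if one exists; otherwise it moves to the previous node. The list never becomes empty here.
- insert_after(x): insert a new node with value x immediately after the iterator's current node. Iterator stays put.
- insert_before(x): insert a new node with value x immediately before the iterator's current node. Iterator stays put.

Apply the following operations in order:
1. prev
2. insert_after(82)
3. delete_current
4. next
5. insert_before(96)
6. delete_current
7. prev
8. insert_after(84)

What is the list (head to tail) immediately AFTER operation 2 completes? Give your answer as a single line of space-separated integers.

After 1 (prev): list=[9, 4, 3, 6, 8] cursor@9
After 2 (insert_after(82)): list=[9, 82, 4, 3, 6, 8] cursor@9

Answer: 9 82 4 3 6 8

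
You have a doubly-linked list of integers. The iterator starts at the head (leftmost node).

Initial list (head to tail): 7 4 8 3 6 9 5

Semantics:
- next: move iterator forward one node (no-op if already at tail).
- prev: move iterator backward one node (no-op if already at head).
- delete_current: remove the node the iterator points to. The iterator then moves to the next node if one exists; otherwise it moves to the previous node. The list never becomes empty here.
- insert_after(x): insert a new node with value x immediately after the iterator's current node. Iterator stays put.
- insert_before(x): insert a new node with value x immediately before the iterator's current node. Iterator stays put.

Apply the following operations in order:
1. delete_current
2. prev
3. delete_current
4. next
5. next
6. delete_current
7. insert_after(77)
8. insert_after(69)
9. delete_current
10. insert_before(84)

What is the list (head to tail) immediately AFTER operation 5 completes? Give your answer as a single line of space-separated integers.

Answer: 8 3 6 9 5

Derivation:
After 1 (delete_current): list=[4, 8, 3, 6, 9, 5] cursor@4
After 2 (prev): list=[4, 8, 3, 6, 9, 5] cursor@4
After 3 (delete_current): list=[8, 3, 6, 9, 5] cursor@8
After 4 (next): list=[8, 3, 6, 9, 5] cursor@3
After 5 (next): list=[8, 3, 6, 9, 5] cursor@6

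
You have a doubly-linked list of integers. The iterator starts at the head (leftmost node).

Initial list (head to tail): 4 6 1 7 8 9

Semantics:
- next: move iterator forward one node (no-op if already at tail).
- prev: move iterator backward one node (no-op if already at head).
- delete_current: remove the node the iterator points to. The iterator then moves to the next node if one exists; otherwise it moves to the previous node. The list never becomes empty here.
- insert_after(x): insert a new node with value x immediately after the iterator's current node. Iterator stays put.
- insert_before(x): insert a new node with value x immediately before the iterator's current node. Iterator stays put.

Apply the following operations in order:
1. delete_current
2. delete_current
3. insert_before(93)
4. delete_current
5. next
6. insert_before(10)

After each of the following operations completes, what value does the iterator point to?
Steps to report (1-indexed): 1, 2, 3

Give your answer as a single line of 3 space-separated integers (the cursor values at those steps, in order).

Answer: 6 1 1

Derivation:
After 1 (delete_current): list=[6, 1, 7, 8, 9] cursor@6
After 2 (delete_current): list=[1, 7, 8, 9] cursor@1
After 3 (insert_before(93)): list=[93, 1, 7, 8, 9] cursor@1
After 4 (delete_current): list=[93, 7, 8, 9] cursor@7
After 5 (next): list=[93, 7, 8, 9] cursor@8
After 6 (insert_before(10)): list=[93, 7, 10, 8, 9] cursor@8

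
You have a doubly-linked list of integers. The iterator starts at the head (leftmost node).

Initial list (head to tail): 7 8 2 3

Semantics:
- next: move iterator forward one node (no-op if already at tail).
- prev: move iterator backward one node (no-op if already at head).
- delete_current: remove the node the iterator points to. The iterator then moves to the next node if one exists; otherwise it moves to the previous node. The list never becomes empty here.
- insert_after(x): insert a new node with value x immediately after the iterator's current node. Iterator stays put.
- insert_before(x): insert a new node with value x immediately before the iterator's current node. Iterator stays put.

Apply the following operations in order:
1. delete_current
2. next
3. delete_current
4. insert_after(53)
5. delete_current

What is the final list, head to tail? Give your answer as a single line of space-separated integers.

After 1 (delete_current): list=[8, 2, 3] cursor@8
After 2 (next): list=[8, 2, 3] cursor@2
After 3 (delete_current): list=[8, 3] cursor@3
After 4 (insert_after(53)): list=[8, 3, 53] cursor@3
After 5 (delete_current): list=[8, 53] cursor@53

Answer: 8 53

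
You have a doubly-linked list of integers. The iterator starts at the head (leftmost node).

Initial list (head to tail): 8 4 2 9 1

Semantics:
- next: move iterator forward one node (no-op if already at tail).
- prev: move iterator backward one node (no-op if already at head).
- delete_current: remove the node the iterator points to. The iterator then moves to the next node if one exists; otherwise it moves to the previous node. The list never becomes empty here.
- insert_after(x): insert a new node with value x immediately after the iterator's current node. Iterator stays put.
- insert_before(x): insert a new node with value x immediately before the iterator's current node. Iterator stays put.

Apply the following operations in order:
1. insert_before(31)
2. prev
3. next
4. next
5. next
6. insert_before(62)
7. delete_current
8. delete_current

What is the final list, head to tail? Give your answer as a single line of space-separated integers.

Answer: 31 8 4 62 1

Derivation:
After 1 (insert_before(31)): list=[31, 8, 4, 2, 9, 1] cursor@8
After 2 (prev): list=[31, 8, 4, 2, 9, 1] cursor@31
After 3 (next): list=[31, 8, 4, 2, 9, 1] cursor@8
After 4 (next): list=[31, 8, 4, 2, 9, 1] cursor@4
After 5 (next): list=[31, 8, 4, 2, 9, 1] cursor@2
After 6 (insert_before(62)): list=[31, 8, 4, 62, 2, 9, 1] cursor@2
After 7 (delete_current): list=[31, 8, 4, 62, 9, 1] cursor@9
After 8 (delete_current): list=[31, 8, 4, 62, 1] cursor@1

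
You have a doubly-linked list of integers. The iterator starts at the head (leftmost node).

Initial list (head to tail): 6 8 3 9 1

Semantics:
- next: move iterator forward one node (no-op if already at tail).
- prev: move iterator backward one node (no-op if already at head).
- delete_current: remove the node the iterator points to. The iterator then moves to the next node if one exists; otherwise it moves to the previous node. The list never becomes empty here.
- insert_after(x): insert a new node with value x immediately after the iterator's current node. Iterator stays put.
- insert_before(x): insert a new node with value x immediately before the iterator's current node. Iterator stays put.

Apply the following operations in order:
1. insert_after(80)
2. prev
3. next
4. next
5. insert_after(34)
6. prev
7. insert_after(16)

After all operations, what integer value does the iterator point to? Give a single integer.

After 1 (insert_after(80)): list=[6, 80, 8, 3, 9, 1] cursor@6
After 2 (prev): list=[6, 80, 8, 3, 9, 1] cursor@6
After 3 (next): list=[6, 80, 8, 3, 9, 1] cursor@80
After 4 (next): list=[6, 80, 8, 3, 9, 1] cursor@8
After 5 (insert_after(34)): list=[6, 80, 8, 34, 3, 9, 1] cursor@8
After 6 (prev): list=[6, 80, 8, 34, 3, 9, 1] cursor@80
After 7 (insert_after(16)): list=[6, 80, 16, 8, 34, 3, 9, 1] cursor@80

Answer: 80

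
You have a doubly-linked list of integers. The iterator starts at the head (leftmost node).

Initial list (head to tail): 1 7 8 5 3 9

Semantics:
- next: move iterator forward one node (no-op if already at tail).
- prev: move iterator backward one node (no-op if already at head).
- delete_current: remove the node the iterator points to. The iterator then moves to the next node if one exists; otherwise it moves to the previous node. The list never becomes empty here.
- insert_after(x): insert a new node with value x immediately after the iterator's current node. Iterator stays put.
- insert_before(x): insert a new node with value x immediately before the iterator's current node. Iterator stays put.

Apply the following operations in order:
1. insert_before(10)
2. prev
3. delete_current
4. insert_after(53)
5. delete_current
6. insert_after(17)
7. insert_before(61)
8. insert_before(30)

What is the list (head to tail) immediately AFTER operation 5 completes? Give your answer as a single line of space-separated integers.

Answer: 53 7 8 5 3 9

Derivation:
After 1 (insert_before(10)): list=[10, 1, 7, 8, 5, 3, 9] cursor@1
After 2 (prev): list=[10, 1, 7, 8, 5, 3, 9] cursor@10
After 3 (delete_current): list=[1, 7, 8, 5, 3, 9] cursor@1
After 4 (insert_after(53)): list=[1, 53, 7, 8, 5, 3, 9] cursor@1
After 5 (delete_current): list=[53, 7, 8, 5, 3, 9] cursor@53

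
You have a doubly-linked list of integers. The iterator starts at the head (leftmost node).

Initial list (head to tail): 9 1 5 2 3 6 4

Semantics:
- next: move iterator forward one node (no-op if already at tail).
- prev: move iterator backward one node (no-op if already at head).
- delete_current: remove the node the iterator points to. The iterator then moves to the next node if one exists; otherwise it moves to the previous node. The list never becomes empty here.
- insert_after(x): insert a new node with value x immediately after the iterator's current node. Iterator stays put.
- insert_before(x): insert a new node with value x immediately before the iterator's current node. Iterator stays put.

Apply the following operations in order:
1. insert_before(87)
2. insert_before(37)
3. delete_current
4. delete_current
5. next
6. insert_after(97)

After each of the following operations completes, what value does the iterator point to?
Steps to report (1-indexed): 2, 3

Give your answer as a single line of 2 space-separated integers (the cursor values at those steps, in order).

After 1 (insert_before(87)): list=[87, 9, 1, 5, 2, 3, 6, 4] cursor@9
After 2 (insert_before(37)): list=[87, 37, 9, 1, 5, 2, 3, 6, 4] cursor@9
After 3 (delete_current): list=[87, 37, 1, 5, 2, 3, 6, 4] cursor@1
After 4 (delete_current): list=[87, 37, 5, 2, 3, 6, 4] cursor@5
After 5 (next): list=[87, 37, 5, 2, 3, 6, 4] cursor@2
After 6 (insert_after(97)): list=[87, 37, 5, 2, 97, 3, 6, 4] cursor@2

Answer: 9 1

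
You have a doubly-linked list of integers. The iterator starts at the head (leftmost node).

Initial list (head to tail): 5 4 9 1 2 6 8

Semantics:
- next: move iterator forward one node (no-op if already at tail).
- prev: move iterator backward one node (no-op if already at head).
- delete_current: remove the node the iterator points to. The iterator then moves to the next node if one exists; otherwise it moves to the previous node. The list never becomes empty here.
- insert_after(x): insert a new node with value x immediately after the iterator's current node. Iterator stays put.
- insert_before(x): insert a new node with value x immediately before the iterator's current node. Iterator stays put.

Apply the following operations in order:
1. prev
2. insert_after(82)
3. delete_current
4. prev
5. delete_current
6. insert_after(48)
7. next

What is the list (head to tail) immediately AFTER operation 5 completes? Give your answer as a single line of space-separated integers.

Answer: 4 9 1 2 6 8

Derivation:
After 1 (prev): list=[5, 4, 9, 1, 2, 6, 8] cursor@5
After 2 (insert_after(82)): list=[5, 82, 4, 9, 1, 2, 6, 8] cursor@5
After 3 (delete_current): list=[82, 4, 9, 1, 2, 6, 8] cursor@82
After 4 (prev): list=[82, 4, 9, 1, 2, 6, 8] cursor@82
After 5 (delete_current): list=[4, 9, 1, 2, 6, 8] cursor@4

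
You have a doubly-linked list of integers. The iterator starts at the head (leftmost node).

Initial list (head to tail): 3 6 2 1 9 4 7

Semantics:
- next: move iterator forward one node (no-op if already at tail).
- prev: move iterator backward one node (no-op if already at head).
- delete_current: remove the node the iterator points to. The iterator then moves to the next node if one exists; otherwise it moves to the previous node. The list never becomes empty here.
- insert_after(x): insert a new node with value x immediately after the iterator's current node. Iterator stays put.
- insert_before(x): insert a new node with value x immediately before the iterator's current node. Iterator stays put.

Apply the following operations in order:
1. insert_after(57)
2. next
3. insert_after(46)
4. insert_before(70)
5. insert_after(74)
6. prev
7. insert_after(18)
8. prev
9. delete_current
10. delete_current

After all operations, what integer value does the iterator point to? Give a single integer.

Answer: 18

Derivation:
After 1 (insert_after(57)): list=[3, 57, 6, 2, 1, 9, 4, 7] cursor@3
After 2 (next): list=[3, 57, 6, 2, 1, 9, 4, 7] cursor@57
After 3 (insert_after(46)): list=[3, 57, 46, 6, 2, 1, 9, 4, 7] cursor@57
After 4 (insert_before(70)): list=[3, 70, 57, 46, 6, 2, 1, 9, 4, 7] cursor@57
After 5 (insert_after(74)): list=[3, 70, 57, 74, 46, 6, 2, 1, 9, 4, 7] cursor@57
After 6 (prev): list=[3, 70, 57, 74, 46, 6, 2, 1, 9, 4, 7] cursor@70
After 7 (insert_after(18)): list=[3, 70, 18, 57, 74, 46, 6, 2, 1, 9, 4, 7] cursor@70
After 8 (prev): list=[3, 70, 18, 57, 74, 46, 6, 2, 1, 9, 4, 7] cursor@3
After 9 (delete_current): list=[70, 18, 57, 74, 46, 6, 2, 1, 9, 4, 7] cursor@70
After 10 (delete_current): list=[18, 57, 74, 46, 6, 2, 1, 9, 4, 7] cursor@18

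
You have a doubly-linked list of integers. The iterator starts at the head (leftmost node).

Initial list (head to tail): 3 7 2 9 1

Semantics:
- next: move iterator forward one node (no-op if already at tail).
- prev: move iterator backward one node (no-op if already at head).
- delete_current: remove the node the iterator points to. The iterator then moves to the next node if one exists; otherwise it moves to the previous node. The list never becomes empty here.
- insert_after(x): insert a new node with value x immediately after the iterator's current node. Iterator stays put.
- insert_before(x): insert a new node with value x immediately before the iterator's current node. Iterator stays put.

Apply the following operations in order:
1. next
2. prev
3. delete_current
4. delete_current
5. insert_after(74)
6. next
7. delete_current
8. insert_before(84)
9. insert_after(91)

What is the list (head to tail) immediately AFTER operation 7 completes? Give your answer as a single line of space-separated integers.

Answer: 2 9 1

Derivation:
After 1 (next): list=[3, 7, 2, 9, 1] cursor@7
After 2 (prev): list=[3, 7, 2, 9, 1] cursor@3
After 3 (delete_current): list=[7, 2, 9, 1] cursor@7
After 4 (delete_current): list=[2, 9, 1] cursor@2
After 5 (insert_after(74)): list=[2, 74, 9, 1] cursor@2
After 6 (next): list=[2, 74, 9, 1] cursor@74
After 7 (delete_current): list=[2, 9, 1] cursor@9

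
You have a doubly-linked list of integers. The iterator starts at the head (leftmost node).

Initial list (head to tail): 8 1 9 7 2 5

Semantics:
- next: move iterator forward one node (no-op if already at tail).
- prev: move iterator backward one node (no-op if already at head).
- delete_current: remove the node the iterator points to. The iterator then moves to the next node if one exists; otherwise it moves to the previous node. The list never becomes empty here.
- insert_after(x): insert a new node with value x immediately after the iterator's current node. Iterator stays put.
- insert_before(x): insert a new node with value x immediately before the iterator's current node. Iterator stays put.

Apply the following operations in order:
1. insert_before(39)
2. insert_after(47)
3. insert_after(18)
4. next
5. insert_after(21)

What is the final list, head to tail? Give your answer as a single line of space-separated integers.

After 1 (insert_before(39)): list=[39, 8, 1, 9, 7, 2, 5] cursor@8
After 2 (insert_after(47)): list=[39, 8, 47, 1, 9, 7, 2, 5] cursor@8
After 3 (insert_after(18)): list=[39, 8, 18, 47, 1, 9, 7, 2, 5] cursor@8
After 4 (next): list=[39, 8, 18, 47, 1, 9, 7, 2, 5] cursor@18
After 5 (insert_after(21)): list=[39, 8, 18, 21, 47, 1, 9, 7, 2, 5] cursor@18

Answer: 39 8 18 21 47 1 9 7 2 5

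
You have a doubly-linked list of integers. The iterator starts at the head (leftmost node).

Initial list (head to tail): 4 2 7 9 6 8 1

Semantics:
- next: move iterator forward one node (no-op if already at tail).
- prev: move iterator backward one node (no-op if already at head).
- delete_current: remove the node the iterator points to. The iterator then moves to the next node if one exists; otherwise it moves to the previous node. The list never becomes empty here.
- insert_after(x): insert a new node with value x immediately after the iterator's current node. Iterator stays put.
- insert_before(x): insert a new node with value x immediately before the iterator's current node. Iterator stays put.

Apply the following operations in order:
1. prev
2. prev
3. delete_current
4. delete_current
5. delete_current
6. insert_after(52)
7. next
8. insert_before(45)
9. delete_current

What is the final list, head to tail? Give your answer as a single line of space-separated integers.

After 1 (prev): list=[4, 2, 7, 9, 6, 8, 1] cursor@4
After 2 (prev): list=[4, 2, 7, 9, 6, 8, 1] cursor@4
After 3 (delete_current): list=[2, 7, 9, 6, 8, 1] cursor@2
After 4 (delete_current): list=[7, 9, 6, 8, 1] cursor@7
After 5 (delete_current): list=[9, 6, 8, 1] cursor@9
After 6 (insert_after(52)): list=[9, 52, 6, 8, 1] cursor@9
After 7 (next): list=[9, 52, 6, 8, 1] cursor@52
After 8 (insert_before(45)): list=[9, 45, 52, 6, 8, 1] cursor@52
After 9 (delete_current): list=[9, 45, 6, 8, 1] cursor@6

Answer: 9 45 6 8 1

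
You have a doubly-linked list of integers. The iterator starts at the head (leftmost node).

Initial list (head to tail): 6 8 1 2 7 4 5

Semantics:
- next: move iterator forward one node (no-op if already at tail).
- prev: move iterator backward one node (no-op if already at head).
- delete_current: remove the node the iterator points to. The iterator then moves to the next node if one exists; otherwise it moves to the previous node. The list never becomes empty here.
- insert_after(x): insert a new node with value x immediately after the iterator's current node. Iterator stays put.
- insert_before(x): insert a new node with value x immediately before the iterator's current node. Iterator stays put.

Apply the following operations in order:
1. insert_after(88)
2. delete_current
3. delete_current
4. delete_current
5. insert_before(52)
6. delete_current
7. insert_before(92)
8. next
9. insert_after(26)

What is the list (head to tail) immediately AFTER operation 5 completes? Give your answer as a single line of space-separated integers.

After 1 (insert_after(88)): list=[6, 88, 8, 1, 2, 7, 4, 5] cursor@6
After 2 (delete_current): list=[88, 8, 1, 2, 7, 4, 5] cursor@88
After 3 (delete_current): list=[8, 1, 2, 7, 4, 5] cursor@8
After 4 (delete_current): list=[1, 2, 7, 4, 5] cursor@1
After 5 (insert_before(52)): list=[52, 1, 2, 7, 4, 5] cursor@1

Answer: 52 1 2 7 4 5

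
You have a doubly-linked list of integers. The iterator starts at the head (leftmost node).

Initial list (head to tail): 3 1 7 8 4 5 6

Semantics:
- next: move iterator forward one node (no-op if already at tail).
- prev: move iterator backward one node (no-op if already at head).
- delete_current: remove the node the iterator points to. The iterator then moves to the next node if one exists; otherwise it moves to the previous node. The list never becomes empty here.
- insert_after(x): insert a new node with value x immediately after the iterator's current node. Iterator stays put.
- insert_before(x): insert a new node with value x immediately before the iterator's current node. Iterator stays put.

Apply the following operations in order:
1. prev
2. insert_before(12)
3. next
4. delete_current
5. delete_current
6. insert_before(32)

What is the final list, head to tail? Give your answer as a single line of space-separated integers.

Answer: 12 3 32 8 4 5 6

Derivation:
After 1 (prev): list=[3, 1, 7, 8, 4, 5, 6] cursor@3
After 2 (insert_before(12)): list=[12, 3, 1, 7, 8, 4, 5, 6] cursor@3
After 3 (next): list=[12, 3, 1, 7, 8, 4, 5, 6] cursor@1
After 4 (delete_current): list=[12, 3, 7, 8, 4, 5, 6] cursor@7
After 5 (delete_current): list=[12, 3, 8, 4, 5, 6] cursor@8
After 6 (insert_before(32)): list=[12, 3, 32, 8, 4, 5, 6] cursor@8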